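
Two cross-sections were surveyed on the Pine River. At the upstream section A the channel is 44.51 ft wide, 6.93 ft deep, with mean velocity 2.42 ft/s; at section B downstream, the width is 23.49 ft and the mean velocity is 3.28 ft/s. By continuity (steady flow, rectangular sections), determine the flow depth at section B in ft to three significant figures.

9.69 ft

Q = A₁V₁ = (44.51×6.93) × 2.42 = 746.5 ft³/s
d₂ = Q/(b₂ V₂) = 746.5/(23.49×3.28) = 9.688 ft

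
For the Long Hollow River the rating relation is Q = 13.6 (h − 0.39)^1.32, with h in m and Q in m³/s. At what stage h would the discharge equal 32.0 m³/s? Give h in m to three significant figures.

2.30 m

h − h₀ = (Q/C)^(1/b) = (32.0/13.6)^(1/1.32) = 1.912 m
h = 0.39 + 1.912 = 2.302 m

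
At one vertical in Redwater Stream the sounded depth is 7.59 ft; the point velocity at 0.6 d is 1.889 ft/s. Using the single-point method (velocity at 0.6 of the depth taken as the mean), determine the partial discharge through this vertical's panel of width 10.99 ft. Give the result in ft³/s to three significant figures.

v̄ = v₀.₆ = 1.889 ft/s
q = v̄ × d × w = 1.889 × 7.59 × 10.99 = 157.6 ft³/s

158 ft³/s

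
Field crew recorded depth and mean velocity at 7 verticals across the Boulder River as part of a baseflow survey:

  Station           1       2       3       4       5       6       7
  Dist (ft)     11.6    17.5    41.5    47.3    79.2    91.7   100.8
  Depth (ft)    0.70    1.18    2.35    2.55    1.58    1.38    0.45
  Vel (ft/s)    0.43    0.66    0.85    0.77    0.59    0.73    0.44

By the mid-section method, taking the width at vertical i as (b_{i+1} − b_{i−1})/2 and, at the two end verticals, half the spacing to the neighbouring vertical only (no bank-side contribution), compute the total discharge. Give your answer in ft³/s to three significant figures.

112 ft³/s

w_1 = (17.5 − 11.6)/2 = 2.95 ft; q_1 = 0.43 × 0.70 × 2.95 = 0.8880 ft³/s
w_2 = (41.5 − 11.6)/2 = 14.95 ft; q_2 = 0.66 × 1.18 × 14.95 = 11.64 ft³/s
w_3 = (47.3 − 17.5)/2 = 14.9 ft; q_3 = 0.85 × 2.35 × 14.9 = 29.76 ft³/s
w_4 = (79.2 − 41.5)/2 = 18.85 ft; q_4 = 0.77 × 2.55 × 18.85 = 37.01 ft³/s
w_5 = (91.7 − 47.3)/2 = 22.2 ft; q_5 = 0.59 × 1.58 × 22.2 = 20.69 ft³/s
w_6 = (100.8 − 79.2)/2 = 10.8 ft; q_6 = 0.73 × 1.38 × 10.8 = 10.88 ft³/s
w_7 = (100.8 − 91.7)/2 = 4.55 ft; q_7 = 0.44 × 0.45 × 4.55 = 0.9009 ft³/s
Q = Σ qᵢ = 111.8 ft³/s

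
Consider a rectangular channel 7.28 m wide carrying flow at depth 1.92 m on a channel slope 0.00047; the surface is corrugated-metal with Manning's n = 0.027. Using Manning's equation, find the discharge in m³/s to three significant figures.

13.1 m³/s

A = b·y = 7.28 × 1.92 = 13.98 m²
P = b + 2y = 7.28 + 2×1.92 = 11.12 m
R = A/P = 13.98/11.12 = 1.257 m
Q = (1/n)·A·R^(2/3)·S^(1/2) = (1/0.027) × 13.98 × 1.257^(2/3) × 0.00047^(1/2) = 13.07 m³/s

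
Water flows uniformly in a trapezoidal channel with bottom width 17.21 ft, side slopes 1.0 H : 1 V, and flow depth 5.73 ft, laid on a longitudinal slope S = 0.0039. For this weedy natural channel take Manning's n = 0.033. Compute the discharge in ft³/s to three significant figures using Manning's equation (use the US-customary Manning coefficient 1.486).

A = (b + z·y)·y = (17.21 + 1.0×5.73)×5.73 = 131.4 ft²
P = b + 2y√(1+z²) = 17.21 + 2×5.73×√(1+1.0²) = 33.42 ft
R = A/P = 131.4/33.42 = 3.934 ft
Q = (1.486/n)·A·R^(2/3)·S^(1/2) = (1.486/0.033) × 131.4 × 3.934^(2/3) × 0.0039^(1/2) = 921.1 ft³/s

921 ft³/s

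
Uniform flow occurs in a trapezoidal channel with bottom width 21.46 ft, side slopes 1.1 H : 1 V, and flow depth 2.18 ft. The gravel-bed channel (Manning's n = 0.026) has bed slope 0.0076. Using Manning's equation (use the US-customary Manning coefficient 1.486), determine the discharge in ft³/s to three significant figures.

A = (b + z·y)·y = (21.46 + 1.1×2.18)×2.18 = 52.01 ft²
P = b + 2y√(1+z²) = 21.46 + 2×2.18×√(1+1.1²) = 27.94 ft
R = A/P = 52.01/27.94 = 1.861 ft
Q = (1.486/n)·A·R^(2/3)·S^(1/2) = (1.486/0.026) × 52.01 × 1.861^(2/3) × 0.0076^(1/2) = 392.1 ft³/s

392 ft³/s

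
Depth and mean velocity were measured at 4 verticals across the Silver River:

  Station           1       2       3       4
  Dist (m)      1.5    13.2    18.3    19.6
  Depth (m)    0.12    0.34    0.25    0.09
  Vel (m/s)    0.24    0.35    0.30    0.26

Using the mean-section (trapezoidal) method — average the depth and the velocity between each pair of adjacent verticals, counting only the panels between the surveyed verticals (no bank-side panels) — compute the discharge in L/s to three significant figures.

Panel 1-2: Δb = 11.7 m, d̄ = (0.12+0.34)/2 = 0.23, v̄ = (0.24+0.35)/2 = 0.295 → q = 11.7×0.23×0.295 = 0.7938 m³/s
Panel 2-3: Δb = 5.1 m, d̄ = (0.34+0.25)/2 = 0.295, v̄ = (0.35+0.30)/2 = 0.325 → q = 5.1×0.295×0.325 = 0.4890 m³/s
Panel 3-4: Δb = 1.3 m, d̄ = (0.25+0.09)/2 = 0.17, v̄ = (0.30+0.26)/2 = 0.28 → q = 1.3×0.17×0.28 = 0.06188 m³/s
Q = Σ q = 1.345 m³/s
= 1.345 × 1000 = 1345 L/s

1340 L/s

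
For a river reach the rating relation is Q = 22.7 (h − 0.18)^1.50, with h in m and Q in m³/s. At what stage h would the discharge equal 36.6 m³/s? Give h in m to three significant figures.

h − h₀ = (Q/C)^(1/b) = (36.6/22.7)^(1/1.50) = 1.375 m
h = 0.18 + 1.375 = 1.555 m

1.56 m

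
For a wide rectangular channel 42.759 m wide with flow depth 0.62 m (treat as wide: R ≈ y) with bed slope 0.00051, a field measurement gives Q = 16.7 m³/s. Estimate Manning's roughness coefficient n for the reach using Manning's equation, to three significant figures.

0.0261

A = b·y = 42.759 × 0.62 = 26.51 m²
Wide channel: R ≈ y = 0.62 m
n = (1/Q)·A·R^(2/3)·S^(1/2) = (1/16.7) × 26.51 × 0.7271 × 0.02258 = 0.02607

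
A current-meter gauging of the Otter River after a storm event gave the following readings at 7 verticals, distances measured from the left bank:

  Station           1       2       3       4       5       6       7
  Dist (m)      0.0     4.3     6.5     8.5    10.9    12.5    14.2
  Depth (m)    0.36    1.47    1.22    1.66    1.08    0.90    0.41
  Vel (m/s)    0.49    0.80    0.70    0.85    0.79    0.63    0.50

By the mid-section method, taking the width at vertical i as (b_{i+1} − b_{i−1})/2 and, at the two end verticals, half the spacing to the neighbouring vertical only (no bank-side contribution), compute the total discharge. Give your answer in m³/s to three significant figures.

11.9 m³/s

w_1 = (4.3 − 0.0)/2 = 2.15 m; q_1 = 0.49 × 0.36 × 2.15 = 0.3793 m³/s
w_2 = (6.5 − 0.0)/2 = 3.25 m; q_2 = 0.80 × 1.47 × 3.25 = 3.822 m³/s
w_3 = (8.5 − 4.3)/2 = 2.1 m; q_3 = 0.70 × 1.22 × 2.1 = 1.793 m³/s
w_4 = (10.9 − 6.5)/2 = 2.2 m; q_4 = 0.85 × 1.66 × 2.2 = 3.104 m³/s
w_5 = (12.5 − 8.5)/2 = 2 m; q_5 = 0.79 × 1.08 × 2 = 1.706 m³/s
w_6 = (14.2 − 10.9)/2 = 1.65 m; q_6 = 0.63 × 0.90 × 1.65 = 0.9356 m³/s
w_7 = (14.2 − 12.5)/2 = 0.85 m; q_7 = 0.50 × 0.41 × 0.85 = 0.1743 m³/s
Q = Σ qᵢ = 11.92 m³/s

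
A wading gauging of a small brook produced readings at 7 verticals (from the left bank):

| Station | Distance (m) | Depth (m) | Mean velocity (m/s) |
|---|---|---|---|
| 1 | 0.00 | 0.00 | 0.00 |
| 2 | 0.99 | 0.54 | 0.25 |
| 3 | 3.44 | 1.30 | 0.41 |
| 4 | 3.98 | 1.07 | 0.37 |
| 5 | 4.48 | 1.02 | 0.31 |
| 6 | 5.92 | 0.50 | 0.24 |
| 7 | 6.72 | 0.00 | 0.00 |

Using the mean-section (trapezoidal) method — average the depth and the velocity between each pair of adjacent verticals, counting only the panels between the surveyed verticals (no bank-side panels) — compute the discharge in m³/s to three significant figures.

1.53 m³/s

Panel 1-2: Δb = 0.99 m, d̄ = (0.00+0.54)/2 = 0.27, v̄ = (0.00+0.25)/2 = 0.125 → q = 0.99×0.27×0.125 = 0.03341 m³/s
Panel 2-3: Δb = 2.45 m, d̄ = (0.54+1.30)/2 = 0.92, v̄ = (0.25+0.41)/2 = 0.33 → q = 2.45×0.92×0.33 = 0.7438 m³/s
Panel 3-4: Δb = 0.54 m, d̄ = (1.30+1.07)/2 = 1.185, v̄ = (0.41+0.37)/2 = 0.39 → q = 0.54×1.185×0.39 = 0.2496 m³/s
Panel 4-5: Δb = 0.5 m, d̄ = (1.07+1.02)/2 = 1.045, v̄ = (0.37+0.31)/2 = 0.34 → q = 0.5×1.045×0.34 = 0.1777 m³/s
Panel 5-6: Δb = 1.44 m, d̄ = (1.02+0.50)/2 = 0.76, v̄ = (0.31+0.24)/2 = 0.275 → q = 1.44×0.76×0.275 = 0.3010 m³/s
Panel 6-7: Δb = 0.8 m, d̄ = (0.50+0.00)/2 = 0.25, v̄ = (0.24+0.00)/2 = 0.12 → q = 0.8×0.25×0.12 = 0.02400 m³/s
Q = Σ q = 1.529 m³/s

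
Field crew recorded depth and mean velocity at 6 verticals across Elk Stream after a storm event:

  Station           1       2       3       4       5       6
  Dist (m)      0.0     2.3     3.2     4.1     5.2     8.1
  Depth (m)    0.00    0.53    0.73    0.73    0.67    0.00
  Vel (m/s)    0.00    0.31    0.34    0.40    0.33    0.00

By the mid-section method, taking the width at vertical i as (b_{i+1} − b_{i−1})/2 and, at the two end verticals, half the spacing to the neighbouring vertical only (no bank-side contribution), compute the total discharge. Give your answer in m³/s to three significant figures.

1.22 m³/s

w_2 = (3.2 − 0.0)/2 = 1.6 m; q_2 = 0.31 × 0.53 × 1.6 = 0.2629 m³/s
w_3 = (4.1 − 2.3)/2 = 0.9 m; q_3 = 0.34 × 0.73 × 0.9 = 0.2234 m³/s
w_4 = (5.2 − 3.2)/2 = 1 m; q_4 = 0.40 × 0.73 × 1 = 0.2920 m³/s
w_5 = (8.1 − 4.1)/2 = 2 m; q_5 = 0.33 × 0.67 × 2 = 0.4422 m³/s
Stations 1, 6 contribute zero (depth or velocity is 0).
Q = Σ qᵢ = 1.220 m³/s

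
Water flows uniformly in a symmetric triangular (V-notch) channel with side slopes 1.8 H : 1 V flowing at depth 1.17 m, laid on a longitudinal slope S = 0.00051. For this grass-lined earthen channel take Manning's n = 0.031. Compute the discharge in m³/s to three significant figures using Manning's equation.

A = z·y² = 1.8×1.17² = 2.464 m²
P = 2y√(1+z²) = 2×1.17×√(1+1.8²) = 4.818 m
R = A/P = 2.464/4.818 = 0.5114 m
Q = (1/n)·A·R^(2/3)·S^(1/2) = (1/0.031) × 2.464 × 0.5114^(2/3) × 0.00051^(1/2) = 1.148 m³/s

1.15 m³/s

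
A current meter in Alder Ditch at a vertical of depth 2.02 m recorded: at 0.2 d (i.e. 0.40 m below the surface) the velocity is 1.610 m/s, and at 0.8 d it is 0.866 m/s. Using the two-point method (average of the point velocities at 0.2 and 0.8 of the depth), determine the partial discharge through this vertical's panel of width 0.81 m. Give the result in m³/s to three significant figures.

2.03 m³/s

v̄ = (1.610 + 0.866) / 2 = 1.238 m/s
q = v̄ × d × w = 1.238 × 2.02 × 0.81 = 2.026 m³/s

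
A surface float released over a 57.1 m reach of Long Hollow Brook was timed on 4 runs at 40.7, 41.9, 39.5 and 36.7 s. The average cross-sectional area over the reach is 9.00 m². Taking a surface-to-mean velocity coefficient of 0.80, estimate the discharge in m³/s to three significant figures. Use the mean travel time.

t̄ = (40.7 + 41.9 + 39.5 + 36.7) / 4 = 39.7 s
v_surface = L / t̄ = 57.1 / 39.7 = 1.438 m/s
v_mean = 0.80 × 1.438 = 1.151 m/s
Q = A × v_mean = 9.00 × 1.151 = 10.36 m³/s

10.4 m³/s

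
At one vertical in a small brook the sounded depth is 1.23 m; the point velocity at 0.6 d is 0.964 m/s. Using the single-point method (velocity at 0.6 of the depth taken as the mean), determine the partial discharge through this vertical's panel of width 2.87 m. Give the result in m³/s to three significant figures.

v̄ = v₀.₆ = 0.964 m/s
q = v̄ × d × w = 0.9640 × 1.23 × 2.87 = 3.403 m³/s

3.40 m³/s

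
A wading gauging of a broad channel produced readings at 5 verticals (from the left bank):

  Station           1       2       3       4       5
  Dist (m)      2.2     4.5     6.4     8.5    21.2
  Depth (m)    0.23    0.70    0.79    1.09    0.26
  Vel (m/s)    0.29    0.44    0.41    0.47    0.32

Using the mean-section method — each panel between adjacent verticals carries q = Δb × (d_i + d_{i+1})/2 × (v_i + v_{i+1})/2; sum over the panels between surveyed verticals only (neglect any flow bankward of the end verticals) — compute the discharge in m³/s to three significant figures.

Panel 1-2: Δb = 2.3 m, d̄ = (0.23+0.70)/2 = 0.465, v̄ = (0.29+0.44)/2 = 0.365 → q = 2.3×0.465×0.365 = 0.3904 m³/s
Panel 2-3: Δb = 1.9 m, d̄ = (0.70+0.79)/2 = 0.745, v̄ = (0.44+0.41)/2 = 0.425 → q = 1.9×0.745×0.425 = 0.6016 m³/s
Panel 3-4: Δb = 2.1 m, d̄ = (0.79+1.09)/2 = 0.94, v̄ = (0.41+0.47)/2 = 0.44 → q = 2.1×0.94×0.44 = 0.8686 m³/s
Panel 4-5: Δb = 12.7 m, d̄ = (1.09+0.26)/2 = 0.675, v̄ = (0.47+0.32)/2 = 0.395 → q = 12.7×0.675×0.395 = 3.386 m³/s
Q = Σ q = 5.247 m³/s

5.25 m³/s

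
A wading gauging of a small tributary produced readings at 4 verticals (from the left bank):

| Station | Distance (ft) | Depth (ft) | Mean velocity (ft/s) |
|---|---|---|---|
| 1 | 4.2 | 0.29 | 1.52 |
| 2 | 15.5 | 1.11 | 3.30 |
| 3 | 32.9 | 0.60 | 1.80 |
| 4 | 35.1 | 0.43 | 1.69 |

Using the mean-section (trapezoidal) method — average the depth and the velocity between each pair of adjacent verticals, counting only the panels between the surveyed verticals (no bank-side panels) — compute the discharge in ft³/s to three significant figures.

59.0 ft³/s

Panel 1-2: Δb = 11.3 ft, d̄ = (0.29+1.11)/2 = 0.7, v̄ = (1.52+3.30)/2 = 2.41 → q = 11.3×0.7×2.41 = 19.06 ft³/s
Panel 2-3: Δb = 17.4 ft, d̄ = (1.11+0.60)/2 = 0.855, v̄ = (3.30+1.80)/2 = 2.55 → q = 17.4×0.855×2.55 = 37.94 ft³/s
Panel 3-4: Δb = 2.2 ft, d̄ = (0.60+0.43)/2 = 0.515, v̄ = (1.80+1.69)/2 = 1.745 → q = 2.2×0.515×1.745 = 1.977 ft³/s
Q = Σ q = 58.98 ft³/s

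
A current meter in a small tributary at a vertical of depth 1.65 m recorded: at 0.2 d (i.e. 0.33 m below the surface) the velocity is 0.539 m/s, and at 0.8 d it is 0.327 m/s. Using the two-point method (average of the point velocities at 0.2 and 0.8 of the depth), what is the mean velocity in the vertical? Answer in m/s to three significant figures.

v̄ = (0.539 + 0.327) / 2 = 0.4330 m/s

0.433 m/s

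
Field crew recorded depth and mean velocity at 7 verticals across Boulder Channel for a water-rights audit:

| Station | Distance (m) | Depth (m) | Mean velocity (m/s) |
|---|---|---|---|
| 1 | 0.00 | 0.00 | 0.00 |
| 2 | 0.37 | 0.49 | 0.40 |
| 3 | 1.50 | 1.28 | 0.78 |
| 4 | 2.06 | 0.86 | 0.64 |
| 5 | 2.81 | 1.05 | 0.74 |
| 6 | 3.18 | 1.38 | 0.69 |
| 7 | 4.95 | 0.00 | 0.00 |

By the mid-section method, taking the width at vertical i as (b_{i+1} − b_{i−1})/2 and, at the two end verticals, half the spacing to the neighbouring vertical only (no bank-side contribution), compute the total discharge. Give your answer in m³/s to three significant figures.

2.81 m³/s

w_2 = (1.50 − 0.00)/2 = 0.75 m; q_2 = 0.40 × 0.49 × 0.75 = 0.1470 m³/s
w_3 = (2.06 − 0.37)/2 = 0.845 m; q_3 = 0.78 × 1.28 × 0.845 = 0.8436 m³/s
w_4 = (2.81 − 1.50)/2 = 0.655 m; q_4 = 0.64 × 0.86 × 0.655 = 0.3605 m³/s
w_5 = (3.18 − 2.06)/2 = 0.56 m; q_5 = 0.74 × 1.05 × 0.56 = 0.4351 m³/s
w_6 = (4.95 − 2.81)/2 = 1.07 m; q_6 = 0.69 × 1.38 × 1.07 = 1.019 m³/s
Stations 1, 7 contribute zero (depth or velocity is 0).
Q = Σ qᵢ = 2.805 m³/s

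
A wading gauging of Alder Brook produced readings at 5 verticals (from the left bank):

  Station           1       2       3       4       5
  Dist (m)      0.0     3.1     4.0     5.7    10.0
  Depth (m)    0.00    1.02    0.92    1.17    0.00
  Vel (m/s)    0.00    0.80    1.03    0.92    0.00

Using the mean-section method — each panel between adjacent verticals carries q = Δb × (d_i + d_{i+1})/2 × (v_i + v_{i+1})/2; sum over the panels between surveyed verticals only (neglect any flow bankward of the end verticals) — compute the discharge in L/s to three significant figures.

Panel 1-2: Δb = 3.1 m, d̄ = (0.00+1.02)/2 = 0.51, v̄ = (0.00+0.80)/2 = 0.4 → q = 3.1×0.51×0.4 = 0.6324 m³/s
Panel 2-3: Δb = 0.9 m, d̄ = (1.02+0.92)/2 = 0.97, v̄ = (0.80+1.03)/2 = 0.915 → q = 0.9×0.97×0.915 = 0.7988 m³/s
Panel 3-4: Δb = 1.7 m, d̄ = (0.92+1.17)/2 = 1.045, v̄ = (1.03+0.92)/2 = 0.975 → q = 1.7×1.045×0.975 = 1.732 m³/s
Panel 4-5: Δb = 4.3 m, d̄ = (1.17+0.00)/2 = 0.585, v̄ = (0.92+0.00)/2 = 0.46 → q = 4.3×0.585×0.46 = 1.157 m³/s
Q = Σ q = 4.320 m³/s
= 4.320 × 1000 = 4320 L/s

4320 L/s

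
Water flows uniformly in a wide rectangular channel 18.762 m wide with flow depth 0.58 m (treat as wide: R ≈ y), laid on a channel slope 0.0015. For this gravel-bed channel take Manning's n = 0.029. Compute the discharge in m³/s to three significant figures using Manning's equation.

10.1 m³/s

A = b·y = 18.762 × 0.58 = 10.88 m²
Wide channel: R ≈ y = 0.58 m
Q = (1/n)·A·R^(2/3)·S^(1/2) = (1/0.029) × 10.88 × 0.5800^(2/3) × 0.0015^(1/2) = 10.11 m³/s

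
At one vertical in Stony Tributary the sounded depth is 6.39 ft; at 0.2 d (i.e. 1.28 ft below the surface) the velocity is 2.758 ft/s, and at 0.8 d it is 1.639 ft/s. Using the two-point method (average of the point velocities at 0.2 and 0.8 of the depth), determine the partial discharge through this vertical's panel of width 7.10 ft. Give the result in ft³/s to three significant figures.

99.7 ft³/s

v̄ = (2.758 + 1.639) / 2 = 2.199 ft/s
q = v̄ × d × w = 2.199 × 6.39 × 7.10 = 99.74 ft³/s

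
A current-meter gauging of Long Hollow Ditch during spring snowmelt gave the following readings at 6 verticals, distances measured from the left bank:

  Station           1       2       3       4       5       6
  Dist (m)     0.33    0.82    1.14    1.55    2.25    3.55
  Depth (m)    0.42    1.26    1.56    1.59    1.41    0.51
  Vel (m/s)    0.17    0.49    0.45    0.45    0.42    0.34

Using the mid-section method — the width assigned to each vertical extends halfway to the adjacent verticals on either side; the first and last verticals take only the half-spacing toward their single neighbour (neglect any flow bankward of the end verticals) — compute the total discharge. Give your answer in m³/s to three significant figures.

1.63 m³/s

w_1 = (0.82 − 0.33)/2 = 0.245 m; q_1 = 0.17 × 0.42 × 0.245 = 0.01749 m³/s
w_2 = (1.14 − 0.33)/2 = 0.405 m; q_2 = 0.49 × 1.26 × 0.405 = 0.2500 m³/s
w_3 = (1.55 − 0.82)/2 = 0.365 m; q_3 = 0.45 × 1.56 × 0.365 = 0.2562 m³/s
w_4 = (2.25 − 1.14)/2 = 0.555 m; q_4 = 0.45 × 1.59 × 0.555 = 0.3971 m³/s
w_5 = (3.55 − 1.55)/2 = 1 m; q_5 = 0.42 × 1.41 × 1 = 0.5922 m³/s
w_6 = (3.55 − 2.25)/2 = 0.65 m; q_6 = 0.34 × 0.51 × 0.65 = 0.1127 m³/s
Q = Σ qᵢ = 1.626 m³/s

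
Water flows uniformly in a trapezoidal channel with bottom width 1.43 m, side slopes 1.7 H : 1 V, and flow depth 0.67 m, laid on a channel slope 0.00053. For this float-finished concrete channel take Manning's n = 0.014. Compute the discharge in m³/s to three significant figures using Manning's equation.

1.59 m³/s

A = (b + z·y)·y = (1.43 + 1.7×0.67)×0.67 = 1.721 m²
P = b + 2y√(1+z²) = 1.43 + 2×0.67×√(1+1.7²) = 4.073 m
R = A/P = 1.721/4.073 = 0.4226 m
Q = (1/n)·A·R^(2/3)·S^(1/2) = (1/0.014) × 1.721 × 0.4226^(2/3) × 0.00053^(1/2) = 1.594 m³/s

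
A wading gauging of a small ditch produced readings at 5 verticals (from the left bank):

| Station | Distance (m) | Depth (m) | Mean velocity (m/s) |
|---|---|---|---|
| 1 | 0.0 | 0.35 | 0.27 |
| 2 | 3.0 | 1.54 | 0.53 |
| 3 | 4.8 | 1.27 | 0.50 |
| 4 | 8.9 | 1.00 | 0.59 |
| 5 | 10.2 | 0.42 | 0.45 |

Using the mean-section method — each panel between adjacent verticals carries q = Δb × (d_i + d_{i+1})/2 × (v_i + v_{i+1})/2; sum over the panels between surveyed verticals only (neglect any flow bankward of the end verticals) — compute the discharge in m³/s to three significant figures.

5.45 m³/s

Panel 1-2: Δb = 3 m, d̄ = (0.35+1.54)/2 = 0.945, v̄ = (0.27+0.53)/2 = 0.4 → q = 3×0.945×0.4 = 1.134 m³/s
Panel 2-3: Δb = 1.8 m, d̄ = (1.54+1.27)/2 = 1.405, v̄ = (0.53+0.50)/2 = 0.515 → q = 1.8×1.405×0.515 = 1.302 m³/s
Panel 3-4: Δb = 4.1 m, d̄ = (1.27+1.00)/2 = 1.135, v̄ = (0.50+0.59)/2 = 0.545 → q = 4.1×1.135×0.545 = 2.536 m³/s
Panel 4-5: Δb = 1.3 m, d̄ = (1.00+0.42)/2 = 0.71, v̄ = (0.59+0.45)/2 = 0.52 → q = 1.3×0.71×0.52 = 0.4800 m³/s
Q = Σ q = 5.453 m³/s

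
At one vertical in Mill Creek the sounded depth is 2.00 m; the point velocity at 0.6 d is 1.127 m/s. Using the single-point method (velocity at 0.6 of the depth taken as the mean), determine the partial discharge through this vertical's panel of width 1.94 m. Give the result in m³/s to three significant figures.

v̄ = v₀.₆ = 1.127 m/s
q = v̄ × d × w = 1.127 × 2.00 × 1.94 = 4.373 m³/s

4.37 m³/s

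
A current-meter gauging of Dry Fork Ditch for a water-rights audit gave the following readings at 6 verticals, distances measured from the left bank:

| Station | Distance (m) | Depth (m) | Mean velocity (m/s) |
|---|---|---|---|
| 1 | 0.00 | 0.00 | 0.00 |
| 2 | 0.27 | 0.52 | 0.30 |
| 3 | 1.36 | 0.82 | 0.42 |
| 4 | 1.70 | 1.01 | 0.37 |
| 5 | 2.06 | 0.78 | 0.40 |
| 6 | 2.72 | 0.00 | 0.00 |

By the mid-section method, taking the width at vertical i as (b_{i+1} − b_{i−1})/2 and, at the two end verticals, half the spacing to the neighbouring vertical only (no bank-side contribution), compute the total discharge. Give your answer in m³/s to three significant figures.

w_2 = (1.36 − 0.00)/2 = 0.68 m; q_2 = 0.30 × 0.52 × 0.68 = 0.1061 m³/s
w_3 = (1.70 − 0.27)/2 = 0.715 m; q_3 = 0.42 × 0.82 × 0.715 = 0.2462 m³/s
w_4 = (2.06 − 1.36)/2 = 0.35 m; q_4 = 0.37 × 1.01 × 0.35 = 0.1308 m³/s
w_5 = (2.72 − 1.70)/2 = 0.51 m; q_5 = 0.40 × 0.78 × 0.51 = 0.1591 m³/s
Stations 1, 6 contribute zero (depth or velocity is 0).
Q = Σ qᵢ = 0.6422 m³/s

0.642 m³/s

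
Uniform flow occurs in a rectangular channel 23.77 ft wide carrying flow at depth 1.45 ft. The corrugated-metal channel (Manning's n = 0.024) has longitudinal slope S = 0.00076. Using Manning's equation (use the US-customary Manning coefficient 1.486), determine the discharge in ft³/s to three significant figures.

A = b·y = 23.77 × 1.45 = 34.47 ft²
P = b + 2y = 23.77 + 2×1.45 = 26.67 ft
R = A/P = 34.47/26.67 = 1.292 ft
Q = (1.486/n)·A·R^(2/3)·S^(1/2) = (1.486/0.024) × 34.47 × 1.292^(2/3) × 0.00076^(1/2) = 69.80 ft³/s

69.8 ft³/s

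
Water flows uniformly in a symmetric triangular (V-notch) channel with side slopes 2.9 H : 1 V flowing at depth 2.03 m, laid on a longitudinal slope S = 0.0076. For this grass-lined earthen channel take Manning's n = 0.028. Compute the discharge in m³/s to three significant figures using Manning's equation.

A = z·y² = 2.9×2.03² = 11.95 m²
P = 2y√(1+z²) = 2×2.03×√(1+2.9²) = 12.45 m
R = A/P = 11.95/12.45 = 0.9596 m
Q = (1/n)·A·R^(2/3)·S^(1/2) = (1/0.028) × 11.95 × 0.9596^(2/3) × 0.0076^(1/2) = 36.20 m³/s

36.2 m³/s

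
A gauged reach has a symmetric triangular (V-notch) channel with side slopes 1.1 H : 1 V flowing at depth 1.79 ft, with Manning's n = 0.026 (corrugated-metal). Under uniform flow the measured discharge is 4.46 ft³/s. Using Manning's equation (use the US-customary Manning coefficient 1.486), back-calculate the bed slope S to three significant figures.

0.000849

A = z·y² = 1.1×1.79² = 3.525 ft²
P = 2y√(1+z²) = 2×1.79×√(1+1.1²) = 5.322 ft
R = A/P = 3.525/5.322 = 0.6622 ft
S = (Q·n / (1.486·A·R^(2/3)))² = (4.46×0.026 / (1.486×3.525×0.7598))² = 0.0008492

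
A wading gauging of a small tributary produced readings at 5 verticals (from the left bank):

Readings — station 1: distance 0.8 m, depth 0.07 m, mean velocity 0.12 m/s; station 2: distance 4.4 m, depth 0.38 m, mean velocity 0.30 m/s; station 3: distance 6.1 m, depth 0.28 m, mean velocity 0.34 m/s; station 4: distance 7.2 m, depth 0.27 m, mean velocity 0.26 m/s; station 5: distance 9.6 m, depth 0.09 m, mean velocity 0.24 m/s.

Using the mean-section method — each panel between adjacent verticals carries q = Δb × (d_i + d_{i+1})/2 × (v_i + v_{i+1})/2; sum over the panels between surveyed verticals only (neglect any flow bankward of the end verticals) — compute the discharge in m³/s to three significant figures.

0.548 m³/s

Panel 1-2: Δb = 3.6 m, d̄ = (0.07+0.38)/2 = 0.225, v̄ = (0.12+0.30)/2 = 0.21 → q = 3.6×0.225×0.21 = 0.1701 m³/s
Panel 2-3: Δb = 1.7 m, d̄ = (0.38+0.28)/2 = 0.33, v̄ = (0.30+0.34)/2 = 0.32 → q = 1.7×0.33×0.32 = 0.1795 m³/s
Panel 3-4: Δb = 1.1 m, d̄ = (0.28+0.27)/2 = 0.275, v̄ = (0.34+0.26)/2 = 0.3 → q = 1.1×0.275×0.3 = 0.09075 m³/s
Panel 4-5: Δb = 2.4 m, d̄ = (0.27+0.09)/2 = 0.18, v̄ = (0.26+0.24)/2 = 0.25 → q = 2.4×0.18×0.25 = 0.1080 m³/s
Q = Σ q = 0.5484 m³/s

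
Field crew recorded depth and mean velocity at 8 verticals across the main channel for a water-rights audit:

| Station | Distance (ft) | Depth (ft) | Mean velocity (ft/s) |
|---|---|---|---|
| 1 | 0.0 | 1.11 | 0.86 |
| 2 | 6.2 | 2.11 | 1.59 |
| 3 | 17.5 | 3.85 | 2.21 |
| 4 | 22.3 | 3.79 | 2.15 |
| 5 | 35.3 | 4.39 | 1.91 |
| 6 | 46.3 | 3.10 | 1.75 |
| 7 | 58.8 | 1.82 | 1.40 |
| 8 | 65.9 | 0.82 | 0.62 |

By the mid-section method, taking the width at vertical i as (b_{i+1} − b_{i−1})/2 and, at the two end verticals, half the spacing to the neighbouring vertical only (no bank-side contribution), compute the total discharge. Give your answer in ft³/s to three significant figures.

364 ft³/s

w_1 = (6.2 − 0.0)/2 = 3.1 ft; q_1 = 0.86 × 1.11 × 3.1 = 2.959 ft³/s
w_2 = (17.5 − 0.0)/2 = 8.75 ft; q_2 = 1.59 × 2.11 × 8.75 = 29.36 ft³/s
w_3 = (22.3 − 6.2)/2 = 8.05 ft; q_3 = 2.21 × 3.85 × 8.05 = 68.49 ft³/s
w_4 = (35.3 − 17.5)/2 = 8.9 ft; q_4 = 2.15 × 3.79 × 8.9 = 72.52 ft³/s
w_5 = (46.3 − 22.3)/2 = 12 ft; q_5 = 1.91 × 4.39 × 12 = 100.6 ft³/s
w_6 = (58.8 − 35.3)/2 = 11.75 ft; q_6 = 1.75 × 3.10 × 11.75 = 63.74 ft³/s
w_7 = (65.9 − 46.3)/2 = 9.8 ft; q_7 = 1.40 × 1.82 × 9.8 = 24.97 ft³/s
w_8 = (65.9 − 58.8)/2 = 3.55 ft; q_8 = 0.62 × 0.82 × 3.55 = 1.805 ft³/s
Q = Σ qᵢ = 364.5 ft³/s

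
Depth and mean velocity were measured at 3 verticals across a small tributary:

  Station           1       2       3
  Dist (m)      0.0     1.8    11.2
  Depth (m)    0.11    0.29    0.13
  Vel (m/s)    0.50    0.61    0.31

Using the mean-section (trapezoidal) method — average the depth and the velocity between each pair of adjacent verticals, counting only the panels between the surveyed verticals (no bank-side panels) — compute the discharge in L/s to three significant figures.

Panel 1-2: Δb = 1.8 m, d̄ = (0.11+0.29)/2 = 0.2, v̄ = (0.50+0.61)/2 = 0.555 → q = 1.8×0.2×0.555 = 0.1998 m³/s
Panel 2-3: Δb = 9.4 m, d̄ = (0.29+0.13)/2 = 0.21, v̄ = (0.61+0.31)/2 = 0.46 → q = 9.4×0.21×0.46 = 0.9080 m³/s
Q = Σ q = 1.108 m³/s
= 1.108 × 1000 = 1108 L/s

1110 L/s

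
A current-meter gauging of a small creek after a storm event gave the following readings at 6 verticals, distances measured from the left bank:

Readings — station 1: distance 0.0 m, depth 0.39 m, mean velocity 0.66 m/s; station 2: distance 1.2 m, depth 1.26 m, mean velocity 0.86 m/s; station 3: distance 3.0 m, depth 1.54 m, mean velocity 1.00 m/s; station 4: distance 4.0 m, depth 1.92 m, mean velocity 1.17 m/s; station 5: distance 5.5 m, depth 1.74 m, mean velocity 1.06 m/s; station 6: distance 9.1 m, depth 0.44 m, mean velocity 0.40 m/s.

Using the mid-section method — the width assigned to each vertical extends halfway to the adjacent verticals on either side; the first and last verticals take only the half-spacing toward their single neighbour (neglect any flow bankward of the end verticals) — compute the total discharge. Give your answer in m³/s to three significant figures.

11.8 m³/s

w_1 = (1.2 − 0.0)/2 = 0.6 m; q_1 = 0.66 × 0.39 × 0.6 = 0.1544 m³/s
w_2 = (3.0 − 0.0)/2 = 1.5 m; q_2 = 0.86 × 1.26 × 1.5 = 1.625 m³/s
w_3 = (4.0 − 1.2)/2 = 1.4 m; q_3 = 1.00 × 1.54 × 1.4 = 2.156 m³/s
w_4 = (5.5 − 3.0)/2 = 1.25 m; q_4 = 1.17 × 1.92 × 1.25 = 2.808 m³/s
w_5 = (9.1 − 4.0)/2 = 2.55 m; q_5 = 1.06 × 1.74 × 2.55 = 4.703 m³/s
w_6 = (9.1 − 5.5)/2 = 1.8 m; q_6 = 0.40 × 0.44 × 1.8 = 0.3168 m³/s
Q = Σ qᵢ = 11.76 m³/s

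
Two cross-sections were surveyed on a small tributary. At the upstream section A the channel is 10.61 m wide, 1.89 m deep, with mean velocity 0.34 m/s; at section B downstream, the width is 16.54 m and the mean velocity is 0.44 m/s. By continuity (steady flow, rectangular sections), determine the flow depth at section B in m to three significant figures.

Q = A₁V₁ = (10.61×1.89) × 0.34 = 6.818 m³/s
d₂ = Q/(b₂ V₂) = 6.818/(16.54×0.44) = 0.9368 m

0.937 m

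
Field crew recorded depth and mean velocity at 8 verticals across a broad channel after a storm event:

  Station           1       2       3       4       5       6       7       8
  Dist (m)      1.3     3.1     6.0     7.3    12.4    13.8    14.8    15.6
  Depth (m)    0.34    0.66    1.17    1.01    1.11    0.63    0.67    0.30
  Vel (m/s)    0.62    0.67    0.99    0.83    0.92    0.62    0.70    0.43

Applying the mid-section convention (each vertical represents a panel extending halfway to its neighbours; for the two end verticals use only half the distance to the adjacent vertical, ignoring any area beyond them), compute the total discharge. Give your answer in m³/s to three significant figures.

10.6 m³/s

w_1 = (3.1 − 1.3)/2 = 0.9 m; q_1 = 0.62 × 0.34 × 0.9 = 0.1897 m³/s
w_2 = (6.0 − 1.3)/2 = 2.35 m; q_2 = 0.67 × 0.66 × 2.35 = 1.039 m³/s
w_3 = (7.3 − 3.1)/2 = 2.1 m; q_3 = 0.99 × 1.17 × 2.1 = 2.432 m³/s
w_4 = (12.4 − 6.0)/2 = 3.2 m; q_4 = 0.83 × 1.01 × 3.2 = 2.683 m³/s
w_5 = (13.8 − 7.3)/2 = 3.25 m; q_5 = 0.92 × 1.11 × 3.25 = 3.319 m³/s
w_6 = (14.8 − 12.4)/2 = 1.2 m; q_6 = 0.62 × 0.63 × 1.2 = 0.4687 m³/s
w_7 = (15.6 − 13.8)/2 = 0.9 m; q_7 = 0.70 × 0.67 × 0.9 = 0.4221 m³/s
w_8 = (15.6 − 14.8)/2 = 0.4 m; q_8 = 0.43 × 0.30 × 0.4 = 0.05160 m³/s
Q = Σ qᵢ = 10.61 m³/s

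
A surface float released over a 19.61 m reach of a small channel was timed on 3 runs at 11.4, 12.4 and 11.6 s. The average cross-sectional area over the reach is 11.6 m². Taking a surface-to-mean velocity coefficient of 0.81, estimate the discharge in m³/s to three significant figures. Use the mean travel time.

15.6 m³/s

t̄ = (11.4 + 12.4 + 11.6) / 3 = 11.8 s
v_surface = L / t̄ = 19.61 / 11.8 = 1.662 m/s
v_mean = 0.81 × 1.662 = 1.346 m/s
Q = A × v_mean = 11.6 × 1.346 = 15.61 m³/s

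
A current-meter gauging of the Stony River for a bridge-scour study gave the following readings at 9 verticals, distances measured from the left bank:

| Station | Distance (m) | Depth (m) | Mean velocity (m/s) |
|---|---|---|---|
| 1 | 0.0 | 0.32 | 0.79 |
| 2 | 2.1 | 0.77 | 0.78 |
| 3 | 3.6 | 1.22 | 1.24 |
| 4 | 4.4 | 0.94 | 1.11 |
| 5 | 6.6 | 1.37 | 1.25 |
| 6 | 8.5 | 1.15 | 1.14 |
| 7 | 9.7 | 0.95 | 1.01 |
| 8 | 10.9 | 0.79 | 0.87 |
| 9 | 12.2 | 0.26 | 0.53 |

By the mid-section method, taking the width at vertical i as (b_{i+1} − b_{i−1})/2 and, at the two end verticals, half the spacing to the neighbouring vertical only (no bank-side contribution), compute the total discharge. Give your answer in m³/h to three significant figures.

44300 m³/h

w_1 = (2.1 − 0.0)/2 = 1.05 m; q_1 = 0.79 × 0.32 × 1.05 = 0.2654 m³/s
w_2 = (3.6 − 0.0)/2 = 1.8 m; q_2 = 0.78 × 0.77 × 1.8 = 1.081 m³/s
w_3 = (4.4 − 2.1)/2 = 1.15 m; q_3 = 1.24 × 1.22 × 1.15 = 1.740 m³/s
w_4 = (6.6 − 3.6)/2 = 1.5 m; q_4 = 1.11 × 0.94 × 1.5 = 1.565 m³/s
w_5 = (8.5 − 4.4)/2 = 2.05 m; q_5 = 1.25 × 1.37 × 2.05 = 3.511 m³/s
w_6 = (9.7 − 6.6)/2 = 1.55 m; q_6 = 1.14 × 1.15 × 1.55 = 2.032 m³/s
w_7 = (10.9 − 8.5)/2 = 1.2 m; q_7 = 1.01 × 0.95 × 1.2 = 1.151 m³/s
w_8 = (12.2 − 9.7)/2 = 1.25 m; q_8 = 0.87 × 0.79 × 1.25 = 0.8591 m³/s
w_9 = (12.2 − 10.9)/2 = 0.65 m; q_9 = 0.53 × 0.26 × 0.65 = 0.08957 m³/s
Q = Σ qᵢ = 12.29 m³/s
= 12.29 × 3600 = 44260 m³/h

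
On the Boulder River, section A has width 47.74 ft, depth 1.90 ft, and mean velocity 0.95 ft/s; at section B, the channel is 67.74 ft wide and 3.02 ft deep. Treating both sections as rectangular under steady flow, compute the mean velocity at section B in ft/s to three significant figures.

Q = A₁V₁ = (47.74×1.90) × 0.95 = 86.17 ft³/s
A₂ = 67.74 × 3.02 = 204.6 ft²
V₂ = Q/A₂ = 86.17/204.6 = 0.4212 ft/s

0.421 ft/s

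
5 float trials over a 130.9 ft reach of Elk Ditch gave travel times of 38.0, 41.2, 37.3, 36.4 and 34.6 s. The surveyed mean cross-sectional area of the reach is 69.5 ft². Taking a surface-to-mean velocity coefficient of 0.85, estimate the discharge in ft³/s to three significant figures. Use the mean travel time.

206 ft³/s

t̄ = (38.0 + 41.2 + 37.3 + 36.4 + 34.6) / 5 = 37.5 s
v_surface = L / t̄ = 130.9 / 37.5 = 3.491 ft/s
v_mean = 0.85 × 3.491 = 2.967 ft/s
Q = A × v_mean = 69.5 × 2.967 = 206.2 ft³/s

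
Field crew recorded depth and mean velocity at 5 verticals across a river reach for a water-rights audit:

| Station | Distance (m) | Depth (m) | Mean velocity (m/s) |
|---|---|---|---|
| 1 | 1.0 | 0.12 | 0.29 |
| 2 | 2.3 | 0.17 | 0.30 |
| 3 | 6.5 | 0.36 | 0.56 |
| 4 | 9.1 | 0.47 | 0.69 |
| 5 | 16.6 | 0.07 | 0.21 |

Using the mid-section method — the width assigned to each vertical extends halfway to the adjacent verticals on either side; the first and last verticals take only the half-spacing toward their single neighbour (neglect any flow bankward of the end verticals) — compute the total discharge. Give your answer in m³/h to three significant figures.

w_1 = (2.3 − 1.0)/2 = 0.65 m; q_1 = 0.29 × 0.12 × 0.65 = 0.02262 m³/s
w_2 = (6.5 − 1.0)/2 = 2.75 m; q_2 = 0.30 × 0.17 × 2.75 = 0.1403 m³/s
w_3 = (9.1 − 2.3)/2 = 3.4 m; q_3 = 0.56 × 0.36 × 3.4 = 0.6854 m³/s
w_4 = (16.6 − 6.5)/2 = 5.05 m; q_4 = 0.69 × 0.47 × 5.05 = 1.638 m³/s
w_5 = (16.6 − 9.1)/2 = 3.75 m; q_5 = 0.21 × 0.07 × 3.75 = 0.05513 m³/s
Q = Σ qᵢ = 2.541 m³/s
= 2.541 × 3600 = 9148 m³/h

9150 m³/h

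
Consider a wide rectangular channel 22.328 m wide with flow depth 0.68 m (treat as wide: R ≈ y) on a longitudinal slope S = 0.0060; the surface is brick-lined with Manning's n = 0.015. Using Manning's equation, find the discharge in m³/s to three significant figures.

A = b·y = 22.328 × 0.68 = 15.18 m²
Wide channel: R ≈ y = 0.68 m
Q = (1/n)·A·R^(2/3)·S^(1/2) = (1/0.015) × 15.18 × 0.6800^(2/3) × 0.0060^(1/2) = 60.63 m³/s

60.6 m³/s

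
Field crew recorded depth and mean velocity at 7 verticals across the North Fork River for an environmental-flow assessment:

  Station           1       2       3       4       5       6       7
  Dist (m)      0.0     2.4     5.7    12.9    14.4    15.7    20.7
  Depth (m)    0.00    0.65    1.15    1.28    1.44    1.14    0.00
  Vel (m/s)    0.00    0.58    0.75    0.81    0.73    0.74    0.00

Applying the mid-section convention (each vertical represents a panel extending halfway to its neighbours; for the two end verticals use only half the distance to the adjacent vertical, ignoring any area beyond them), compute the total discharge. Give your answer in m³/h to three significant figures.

w_2 = (5.7 − 0.0)/2 = 2.85 m; q_2 = 0.58 × 0.65 × 2.85 = 1.074 m³/s
w_3 = (12.9 − 2.4)/2 = 5.25 m; q_3 = 0.75 × 1.15 × 5.25 = 4.528 m³/s
w_4 = (14.4 − 5.7)/2 = 4.35 m; q_4 = 0.81 × 1.28 × 4.35 = 4.510 m³/s
w_5 = (15.7 − 12.9)/2 = 1.4 m; q_5 = 0.73 × 1.44 × 1.4 = 1.472 m³/s
w_6 = (20.7 − 14.4)/2 = 3.15 m; q_6 = 0.74 × 1.14 × 3.15 = 2.657 m³/s
Stations 1, 7 contribute zero (depth or velocity is 0).
Q = Σ qᵢ = 14.24 m³/s
= 14.24 × 3600 = 51270 m³/h

51300 m³/h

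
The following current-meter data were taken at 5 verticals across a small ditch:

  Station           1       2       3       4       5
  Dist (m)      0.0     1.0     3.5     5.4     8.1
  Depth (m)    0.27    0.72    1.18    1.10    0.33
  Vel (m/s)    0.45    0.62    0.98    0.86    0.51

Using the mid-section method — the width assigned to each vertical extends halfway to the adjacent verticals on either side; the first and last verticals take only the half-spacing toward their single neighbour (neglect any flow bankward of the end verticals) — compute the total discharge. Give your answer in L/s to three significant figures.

5790 L/s

w_1 = (1.0 − 0.0)/2 = 0.5 m; q_1 = 0.45 × 0.27 × 0.5 = 0.06075 m³/s
w_2 = (3.5 − 0.0)/2 = 1.75 m; q_2 = 0.62 × 0.72 × 1.75 = 0.7812 m³/s
w_3 = (5.4 − 1.0)/2 = 2.2 m; q_3 = 0.98 × 1.18 × 2.2 = 2.544 m³/s
w_4 = (8.1 − 3.5)/2 = 2.3 m; q_4 = 0.86 × 1.10 × 2.3 = 2.176 m³/s
w_5 = (8.1 − 5.4)/2 = 1.35 m; q_5 = 0.51 × 0.33 × 1.35 = 0.2272 m³/s
Q = Σ qᵢ = 5.789 m³/s
= 5.789 × 1000 = 5789 L/s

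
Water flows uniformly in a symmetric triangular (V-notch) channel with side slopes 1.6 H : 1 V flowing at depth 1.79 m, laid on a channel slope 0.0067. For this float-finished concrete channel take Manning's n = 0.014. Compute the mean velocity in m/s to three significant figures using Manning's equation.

A = z·y² = 1.6×1.79² = 5.127 m²
P = 2y√(1+z²) = 2×1.79×√(1+1.6²) = 6.755 m
R = A/P = 5.127/6.755 = 0.7590 m
Q = (1/n)·A·R^(2/3)·S^(1/2) = (1/0.014) × 5.127 × 0.7590^(2/3) × 0.0067^(1/2) = 24.94 m³/s
V = Q/A = 24.94/5.127 = 4.865 m/s

4.86 m/s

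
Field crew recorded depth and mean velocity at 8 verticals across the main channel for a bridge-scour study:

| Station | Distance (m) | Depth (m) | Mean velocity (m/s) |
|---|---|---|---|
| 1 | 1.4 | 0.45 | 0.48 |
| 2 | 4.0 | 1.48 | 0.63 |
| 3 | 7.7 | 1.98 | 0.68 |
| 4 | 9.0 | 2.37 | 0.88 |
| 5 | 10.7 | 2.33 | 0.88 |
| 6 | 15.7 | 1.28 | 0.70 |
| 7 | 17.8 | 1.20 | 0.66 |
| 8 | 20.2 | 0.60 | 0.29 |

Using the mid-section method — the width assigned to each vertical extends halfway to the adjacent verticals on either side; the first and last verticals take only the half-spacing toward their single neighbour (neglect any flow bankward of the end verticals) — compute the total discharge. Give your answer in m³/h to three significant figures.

w_1 = (4.0 − 1.4)/2 = 1.3 m; q_1 = 0.48 × 0.45 × 1.3 = 0.2808 m³/s
w_2 = (7.7 − 1.4)/2 = 3.15 m; q_2 = 0.63 × 1.48 × 3.15 = 2.937 m³/s
w_3 = (9.0 − 4.0)/2 = 2.5 m; q_3 = 0.68 × 1.98 × 2.5 = 3.366 m³/s
w_4 = (10.7 − 7.7)/2 = 1.5 m; q_4 = 0.88 × 2.37 × 1.5 = 3.128 m³/s
w_5 = (15.7 − 9.0)/2 = 3.35 m; q_5 = 0.88 × 2.33 × 3.35 = 6.869 m³/s
w_6 = (17.8 − 10.7)/2 = 3.55 m; q_6 = 0.70 × 1.28 × 3.55 = 3.181 m³/s
w_7 = (20.2 − 15.7)/2 = 2.25 m; q_7 = 0.66 × 1.20 × 2.25 = 1.782 m³/s
w_8 = (20.2 − 17.8)/2 = 1.2 m; q_8 = 0.29 × 0.60 × 1.2 = 0.2088 m³/s
Q = Σ qᵢ = 21.75 m³/s
= 21.75 × 3600 = 78310 m³/h

78300 m³/h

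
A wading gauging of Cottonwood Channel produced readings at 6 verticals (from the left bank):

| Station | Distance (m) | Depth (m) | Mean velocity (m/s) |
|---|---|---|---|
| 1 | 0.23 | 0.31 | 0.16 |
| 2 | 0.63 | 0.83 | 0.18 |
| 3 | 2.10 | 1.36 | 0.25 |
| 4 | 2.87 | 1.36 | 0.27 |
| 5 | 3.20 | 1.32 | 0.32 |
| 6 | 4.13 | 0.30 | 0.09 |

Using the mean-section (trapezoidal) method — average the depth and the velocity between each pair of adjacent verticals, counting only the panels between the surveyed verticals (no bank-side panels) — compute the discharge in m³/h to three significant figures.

3390 m³/h

Panel 1-2: Δb = 0.4 m, d̄ = (0.31+0.83)/2 = 0.57, v̄ = (0.16+0.18)/2 = 0.17 → q = 0.4×0.57×0.17 = 0.03876 m³/s
Panel 2-3: Δb = 1.47 m, d̄ = (0.83+1.36)/2 = 1.095, v̄ = (0.18+0.25)/2 = 0.215 → q = 1.47×1.095×0.215 = 0.3461 m³/s
Panel 3-4: Δb = 0.77 m, d̄ = (1.36+1.36)/2 = 1.36, v̄ = (0.25+0.27)/2 = 0.26 → q = 0.77×1.36×0.26 = 0.2723 m³/s
Panel 4-5: Δb = 0.33 m, d̄ = (1.36+1.32)/2 = 1.34, v̄ = (0.27+0.32)/2 = 0.295 → q = 0.33×1.34×0.295 = 0.1304 m³/s
Panel 5-6: Δb = 0.93 m, d̄ = (1.32+0.30)/2 = 0.81, v̄ = (0.32+0.09)/2 = 0.205 → q = 0.93×0.81×0.205 = 0.1544 m³/s
Q = Σ q = 0.9420 m³/s
= 0.9420 × 3600 = 3391 m³/h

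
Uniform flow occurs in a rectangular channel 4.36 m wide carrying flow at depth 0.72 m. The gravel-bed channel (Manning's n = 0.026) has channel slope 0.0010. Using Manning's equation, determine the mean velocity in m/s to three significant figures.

0.808 m/s

A = b·y = 4.36 × 0.72 = 3.139 m²
P = b + 2y = 4.36 + 2×0.72 = 5.800 m
R = A/P = 3.139/5.800 = 0.5412 m
Q = (1/n)·A·R^(2/3)·S^(1/2) = (1/0.026) × 3.139 × 0.5412^(2/3) × 0.0010^(1/2) = 2.536 m³/s
V = Q/A = 2.536/3.139 = 0.8078 m/s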